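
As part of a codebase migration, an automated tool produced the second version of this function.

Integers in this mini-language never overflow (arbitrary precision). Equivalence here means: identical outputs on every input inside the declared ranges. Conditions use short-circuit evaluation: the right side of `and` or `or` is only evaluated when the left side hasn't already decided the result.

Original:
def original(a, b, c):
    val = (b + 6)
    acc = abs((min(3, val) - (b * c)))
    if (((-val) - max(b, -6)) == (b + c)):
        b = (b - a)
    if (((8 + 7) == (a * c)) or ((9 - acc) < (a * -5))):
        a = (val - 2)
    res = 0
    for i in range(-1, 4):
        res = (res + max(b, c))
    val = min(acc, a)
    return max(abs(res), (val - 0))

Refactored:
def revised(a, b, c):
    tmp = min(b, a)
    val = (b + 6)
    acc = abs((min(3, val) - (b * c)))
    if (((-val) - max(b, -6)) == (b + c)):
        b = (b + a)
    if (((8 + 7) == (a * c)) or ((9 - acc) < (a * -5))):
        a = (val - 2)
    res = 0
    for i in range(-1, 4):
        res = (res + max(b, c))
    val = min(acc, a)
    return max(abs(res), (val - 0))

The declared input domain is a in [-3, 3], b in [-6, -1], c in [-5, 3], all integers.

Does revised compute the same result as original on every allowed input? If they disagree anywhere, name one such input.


Evaluate both at a=-3, b=-2, c=0.
original: val = 4; acc = 3; (((-val) - max(b, -6)) == (b + c)) -> true; b = 1; (((8 + 7) == (a * c)) or ((9 - acc) < (a * -5))) -> true; a = 2; res = 0; [i=-1]; res = 1; [i=0]; res = 2; [i=1]; res = 3; [i=2]; res = 4; [i=3]; res = 5; val = 2; return 5
revised: tmp = -3; val = 4; acc = 3; (((-val) - max(b, -6)) == (b + c)) -> true; b = -5; (((8 + 7) == (a * c)) or ((9 - acc) < (a * -5))) -> true; a = 2; res = 0; [i=-1]; res = 0; [i=0]; res = 0; [i=1]; res = 0; [i=2]; res = 0; [i=3]; res = 0; val = 2; return 2
5 vs 2 — the two versions disagree here.
verdict: not equivalent; witness: a=-3, b=-2, c=0


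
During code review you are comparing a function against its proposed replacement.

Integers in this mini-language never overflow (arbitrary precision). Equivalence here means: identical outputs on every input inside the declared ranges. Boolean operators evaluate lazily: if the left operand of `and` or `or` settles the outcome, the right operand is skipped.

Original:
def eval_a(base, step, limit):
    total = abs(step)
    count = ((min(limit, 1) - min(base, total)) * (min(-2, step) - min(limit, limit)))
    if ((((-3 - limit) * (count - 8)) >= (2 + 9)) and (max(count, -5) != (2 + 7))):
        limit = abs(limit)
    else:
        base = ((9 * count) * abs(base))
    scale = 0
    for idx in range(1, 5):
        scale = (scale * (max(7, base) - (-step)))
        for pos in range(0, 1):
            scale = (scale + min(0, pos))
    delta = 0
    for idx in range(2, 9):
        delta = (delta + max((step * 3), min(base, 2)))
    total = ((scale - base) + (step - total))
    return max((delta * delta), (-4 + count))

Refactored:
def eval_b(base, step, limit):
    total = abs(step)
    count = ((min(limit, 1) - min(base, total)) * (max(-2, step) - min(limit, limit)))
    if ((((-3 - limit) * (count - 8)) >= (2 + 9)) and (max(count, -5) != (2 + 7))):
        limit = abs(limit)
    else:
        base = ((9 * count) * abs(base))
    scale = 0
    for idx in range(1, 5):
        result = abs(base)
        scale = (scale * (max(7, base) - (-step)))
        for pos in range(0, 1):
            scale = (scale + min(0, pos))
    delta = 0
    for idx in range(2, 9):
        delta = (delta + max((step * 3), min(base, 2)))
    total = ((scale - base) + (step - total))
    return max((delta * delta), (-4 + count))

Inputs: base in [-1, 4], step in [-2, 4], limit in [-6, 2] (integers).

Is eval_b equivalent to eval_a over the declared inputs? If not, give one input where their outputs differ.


The rewrite breaks on base=-1, step=-1, limit=-2, where the results are 0 and 441.
eval_a: total = 1; count = 0; ((((-3 - limit) * (count - 8)) >= (2 + 9)) and (max(count, -5) != (2 + 7))) -> false; base = 0; scale = 0; [idx=1]; scale = 0; [pos=0]; scale = 0; [idx=2]; scale = 0; [pos=0]; scale = 0; [idx=3]; scale = 0; [pos=0]; scale = 0; [idx=4]; scale = 0; [pos=0]; scale = 0; delta = 0; [idx=2]; delta = 0; [idx=3]; delta = 0; [idx=4]; delta = 0; [idx=5]; delta = 0; [idx=6]; delta = 0; [idx=7]; delta = 0; [idx=8]; delta = 0; total = -2; return 0
eval_b: total = 1; count = -1; ((((-3 - limit) * (count - 8)) >= (2 + 9)) and (max(count, -5) != (2 + 7))) -> false; base = -9; scale = 0; [idx=1]; result = 9; scale = 0; [pos=0]; scale = 0; [idx=2]; result = 9; scale = 0; [pos=0]; scale = 0; [idx=3]; result = 9; scale = 0; [pos=0]; scale = 0; [idx=4]; result = 9; scale = 0; [pos=0]; scale = 0; delta = 0; [idx=2]; delta = -3; [idx=3]; delta = -6; [idx=4]; delta = -9; [idx=5]; delta = -12; [idx=6]; delta = -15; [idx=7]; delta = -18; [idx=8]; delta = -21; total = 7; return 441
verdict: not equivalent; witness: base=-1, step=-1, limit=-2


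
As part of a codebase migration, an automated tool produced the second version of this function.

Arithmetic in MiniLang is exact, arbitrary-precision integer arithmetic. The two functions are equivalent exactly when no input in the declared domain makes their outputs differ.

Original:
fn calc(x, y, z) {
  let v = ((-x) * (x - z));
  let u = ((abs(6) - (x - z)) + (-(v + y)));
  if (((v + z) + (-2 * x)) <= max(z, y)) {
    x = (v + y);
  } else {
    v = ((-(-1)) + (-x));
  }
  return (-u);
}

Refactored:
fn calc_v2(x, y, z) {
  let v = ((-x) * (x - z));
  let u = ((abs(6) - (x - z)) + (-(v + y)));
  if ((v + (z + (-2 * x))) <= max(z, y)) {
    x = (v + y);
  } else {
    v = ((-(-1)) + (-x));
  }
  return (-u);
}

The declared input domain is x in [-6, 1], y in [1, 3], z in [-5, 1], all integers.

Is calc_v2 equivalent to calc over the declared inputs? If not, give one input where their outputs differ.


The two versions differ — the changes include same computation, different form.
Spot check at x=-4, y=2, z=-2 — calc: v becomes -8; next u becomes 14; next (((v + z) + (-2 * x)) <= max(z, y)) evaluates to true; next x becomes -6; next final value -14. calc_v2: v becomes -8; next u becomes 14; next ((v + (z + (-2 * x))) <= max(z, y)) evaluates to true; next x becomes -6; next final value -14. Both give -14.
Sweeping the whole domain (168 inputs) finds no disagreement.
verdict: equivalent


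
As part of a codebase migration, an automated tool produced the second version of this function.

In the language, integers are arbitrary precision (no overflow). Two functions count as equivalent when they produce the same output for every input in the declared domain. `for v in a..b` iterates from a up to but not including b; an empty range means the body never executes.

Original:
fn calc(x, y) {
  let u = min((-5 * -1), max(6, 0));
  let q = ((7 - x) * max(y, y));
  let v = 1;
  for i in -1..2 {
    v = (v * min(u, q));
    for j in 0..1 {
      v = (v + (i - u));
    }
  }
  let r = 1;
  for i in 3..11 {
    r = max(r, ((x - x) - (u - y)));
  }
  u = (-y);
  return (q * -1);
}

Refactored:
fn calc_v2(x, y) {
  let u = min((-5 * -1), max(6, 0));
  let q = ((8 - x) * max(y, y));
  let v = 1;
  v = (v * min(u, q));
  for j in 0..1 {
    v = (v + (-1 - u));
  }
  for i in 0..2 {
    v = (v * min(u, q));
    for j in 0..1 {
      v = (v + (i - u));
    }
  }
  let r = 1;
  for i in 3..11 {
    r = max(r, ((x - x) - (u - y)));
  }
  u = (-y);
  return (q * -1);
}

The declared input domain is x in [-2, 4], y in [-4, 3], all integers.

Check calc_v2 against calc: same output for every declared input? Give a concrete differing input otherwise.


x=-2, y=-4 yields 36 from calc but 40 from calc_v2.
verdict: not equivalent; witness: x=-2, y=-4


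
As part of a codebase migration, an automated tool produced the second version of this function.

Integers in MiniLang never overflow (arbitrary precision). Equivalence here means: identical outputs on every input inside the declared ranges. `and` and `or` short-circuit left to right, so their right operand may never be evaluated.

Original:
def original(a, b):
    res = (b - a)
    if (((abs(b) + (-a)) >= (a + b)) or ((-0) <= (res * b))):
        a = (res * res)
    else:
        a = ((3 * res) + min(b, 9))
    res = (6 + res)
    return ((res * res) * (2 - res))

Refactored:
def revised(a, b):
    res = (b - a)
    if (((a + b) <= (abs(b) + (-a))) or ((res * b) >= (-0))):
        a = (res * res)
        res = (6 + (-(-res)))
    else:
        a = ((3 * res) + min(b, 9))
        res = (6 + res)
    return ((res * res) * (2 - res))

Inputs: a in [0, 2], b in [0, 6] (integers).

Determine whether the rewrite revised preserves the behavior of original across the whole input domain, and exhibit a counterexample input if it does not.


Differences: arithmetic usage differs; constant usage differs; statement counts differ — yet all 21 inputs agree.
verdict: equivalent


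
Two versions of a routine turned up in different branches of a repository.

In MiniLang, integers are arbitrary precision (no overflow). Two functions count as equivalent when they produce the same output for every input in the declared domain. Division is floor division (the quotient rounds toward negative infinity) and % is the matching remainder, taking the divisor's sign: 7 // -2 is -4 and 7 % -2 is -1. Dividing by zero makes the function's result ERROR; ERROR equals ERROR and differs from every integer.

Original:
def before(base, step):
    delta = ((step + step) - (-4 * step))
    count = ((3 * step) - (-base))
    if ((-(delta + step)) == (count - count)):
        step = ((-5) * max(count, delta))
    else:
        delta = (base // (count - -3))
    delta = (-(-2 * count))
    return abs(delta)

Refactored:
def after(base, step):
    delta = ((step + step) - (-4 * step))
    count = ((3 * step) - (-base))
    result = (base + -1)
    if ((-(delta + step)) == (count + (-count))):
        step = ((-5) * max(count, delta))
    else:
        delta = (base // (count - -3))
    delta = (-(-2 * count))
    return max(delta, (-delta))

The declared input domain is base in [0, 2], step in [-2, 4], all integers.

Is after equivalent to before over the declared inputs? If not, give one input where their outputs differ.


Behavior is preserved: although constant usage differs, plus min/max/abs usage differs, plus local variable names differ, plus arithmetic usage differs, plus statement counts differ, the outputs never diverge.
As a probe, take base=1, step=-2: before runs delta := -12 | count := -5 | ((-(delta + step)) == (count - count)): false | delta := -1 | delta := -10 | result 10; after runs delta := -12 | count := -5 | result := 0 | ((-(delta + step)) == (count + (-count))): false | delta := -1 | delta := -10 | result 10; both end at 10.
An exhaustive pass over the 21 declared inputs shows identical outputs.
verdict: equivalent


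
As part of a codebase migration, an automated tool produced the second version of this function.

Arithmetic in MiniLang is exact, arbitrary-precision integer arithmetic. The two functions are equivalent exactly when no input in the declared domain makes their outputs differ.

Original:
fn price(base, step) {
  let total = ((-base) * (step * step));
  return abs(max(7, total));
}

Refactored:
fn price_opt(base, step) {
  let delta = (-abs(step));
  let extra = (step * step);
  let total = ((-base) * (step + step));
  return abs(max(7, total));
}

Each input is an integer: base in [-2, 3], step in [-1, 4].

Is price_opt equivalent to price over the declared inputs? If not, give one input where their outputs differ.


base=-2, step=3 yields 18 from price but 12 from price_opt.
verdict: not equivalent; witness: base=-2, step=3


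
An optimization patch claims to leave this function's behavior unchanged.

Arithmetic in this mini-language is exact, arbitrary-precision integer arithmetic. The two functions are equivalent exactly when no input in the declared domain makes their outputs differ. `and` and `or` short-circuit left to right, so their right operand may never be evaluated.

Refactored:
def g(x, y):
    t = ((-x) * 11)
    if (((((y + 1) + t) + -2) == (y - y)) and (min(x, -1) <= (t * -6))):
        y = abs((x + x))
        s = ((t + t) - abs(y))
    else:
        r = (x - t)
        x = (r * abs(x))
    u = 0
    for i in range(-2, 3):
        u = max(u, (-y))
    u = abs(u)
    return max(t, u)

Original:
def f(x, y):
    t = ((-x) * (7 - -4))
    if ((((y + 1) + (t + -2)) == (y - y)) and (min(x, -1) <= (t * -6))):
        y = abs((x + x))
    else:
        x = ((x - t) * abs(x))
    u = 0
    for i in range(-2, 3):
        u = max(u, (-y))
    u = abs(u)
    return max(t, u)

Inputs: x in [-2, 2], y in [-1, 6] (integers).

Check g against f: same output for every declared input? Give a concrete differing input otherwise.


The two are interchangeable: min/max/abs usage differs; also statement counts differ; also constant usage differs; also arithmetic usage differs; also local variable names differ, and every declared input agrees.
One worked example (x=-1, y=-1) — f: t=11, then ((((y + 1) + (t + -2)) == (y - y)) and (min(x, -1) <= (t * -6))) is false, then x=-12, then u=0, then (i=-2), then u=1, then (i=-1), then u=1, then (i=0), then u=1, then (i=1), then u=1, then (i=2), then u=1, then u=1, then returns 11; g: t=11, then (((((y + 1) + t) + -2) == (y - y)) and (min(x, -1) <= (t * -6))) is false, then r=-12, then x=-12, then u=0, then (i=-2), then u=1, then (i=-1), then u=1, then (i=0), then u=1, then (i=1), then u=1, then (i=2), then u=1, then u=1, then returns 11; agreement on 11.
Checked all 40 inputs in the declared domain: the outputs agree on every one.
verdict: equivalent


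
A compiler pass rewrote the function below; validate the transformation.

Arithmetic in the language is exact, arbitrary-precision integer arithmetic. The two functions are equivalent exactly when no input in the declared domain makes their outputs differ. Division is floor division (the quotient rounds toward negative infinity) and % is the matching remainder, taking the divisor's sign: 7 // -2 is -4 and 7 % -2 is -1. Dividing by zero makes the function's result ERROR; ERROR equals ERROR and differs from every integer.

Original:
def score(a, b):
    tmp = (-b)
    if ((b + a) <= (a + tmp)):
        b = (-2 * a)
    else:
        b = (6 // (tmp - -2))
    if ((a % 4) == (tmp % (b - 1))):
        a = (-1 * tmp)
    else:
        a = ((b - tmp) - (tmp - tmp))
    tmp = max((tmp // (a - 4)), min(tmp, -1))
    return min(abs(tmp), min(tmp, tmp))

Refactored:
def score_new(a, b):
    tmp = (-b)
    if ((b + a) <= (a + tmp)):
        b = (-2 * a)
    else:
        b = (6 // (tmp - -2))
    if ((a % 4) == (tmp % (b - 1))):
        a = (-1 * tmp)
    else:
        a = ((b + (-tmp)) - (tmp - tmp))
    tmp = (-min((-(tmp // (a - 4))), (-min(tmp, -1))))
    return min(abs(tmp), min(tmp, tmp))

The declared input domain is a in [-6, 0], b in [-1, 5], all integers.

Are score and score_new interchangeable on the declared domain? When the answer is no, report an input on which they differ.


Reading the diff, among the changes: arithmetic usage differs; also min/max/abs usage differs.
One worked example (a=-1, b=0) — score: tmp = 0; ((b + a) <= (a + tmp)) -> true; b = 2; ((a % 4) == (tmp % (b - 1))) -> false; a = 2; tmp = 0; return 0; score_new: tmp = 0; ((b + a) <= (a + tmp)) -> true; b = 2; ((a % 4) == (tmp % (b - 1))) -> false; a = 2; tmp = 0; return 0; agreement on 0.
Sweeping the whole domain (49 inputs) finds no disagreement.
verdict: equivalent


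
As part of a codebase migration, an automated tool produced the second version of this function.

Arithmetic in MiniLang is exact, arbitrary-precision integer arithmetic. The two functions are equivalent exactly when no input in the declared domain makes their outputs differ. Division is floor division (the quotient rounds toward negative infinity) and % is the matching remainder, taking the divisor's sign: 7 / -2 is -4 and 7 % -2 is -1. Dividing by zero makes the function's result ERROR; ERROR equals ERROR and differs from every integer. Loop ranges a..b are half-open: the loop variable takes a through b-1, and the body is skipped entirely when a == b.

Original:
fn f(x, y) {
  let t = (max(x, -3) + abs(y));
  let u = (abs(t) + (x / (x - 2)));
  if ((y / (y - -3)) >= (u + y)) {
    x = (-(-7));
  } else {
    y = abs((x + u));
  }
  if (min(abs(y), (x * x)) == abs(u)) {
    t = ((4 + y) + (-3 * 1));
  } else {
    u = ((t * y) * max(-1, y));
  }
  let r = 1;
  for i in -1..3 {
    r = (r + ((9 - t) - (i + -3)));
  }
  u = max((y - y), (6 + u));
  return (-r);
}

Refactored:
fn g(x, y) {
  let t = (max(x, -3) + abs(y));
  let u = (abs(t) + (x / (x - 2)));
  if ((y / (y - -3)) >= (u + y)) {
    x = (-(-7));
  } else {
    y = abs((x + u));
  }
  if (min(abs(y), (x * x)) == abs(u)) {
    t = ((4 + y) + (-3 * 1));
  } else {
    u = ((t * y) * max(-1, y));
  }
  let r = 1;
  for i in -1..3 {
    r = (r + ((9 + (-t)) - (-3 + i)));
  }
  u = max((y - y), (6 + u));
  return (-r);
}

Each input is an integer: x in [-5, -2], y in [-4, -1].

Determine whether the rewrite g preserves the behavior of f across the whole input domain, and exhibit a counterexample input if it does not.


Reading the diff, among the changes: arithmetic usage differs.
Tracing x=-4, y=-4: f: t=1, then u=1, then ((y / (y - -3)) >= (u + y)) is true, then x=7, then (min(abs(y), (x * x)) == abs(u)) is false, then u=4, then r=1, then (i=-1), then r=13, then (i=0), then r=24, then (i=1), then r=34, then (i=2), then r=43, then u=10, then returns -43 | g: t=1, then u=1, then ((y / (y - -3)) >= (u + y)) is true, then x=7, then (min(abs(y), (x * x)) == abs(u)) is false, then u=4, then r=1, then (i=-1), then r=13, then (i=0), then r=24, then (i=1), then r=34, then (i=2), then r=43, then u=10, then returns -43 — matching result -43.
Across all 16 domain points the two functions coincide.
verdict: equivalent


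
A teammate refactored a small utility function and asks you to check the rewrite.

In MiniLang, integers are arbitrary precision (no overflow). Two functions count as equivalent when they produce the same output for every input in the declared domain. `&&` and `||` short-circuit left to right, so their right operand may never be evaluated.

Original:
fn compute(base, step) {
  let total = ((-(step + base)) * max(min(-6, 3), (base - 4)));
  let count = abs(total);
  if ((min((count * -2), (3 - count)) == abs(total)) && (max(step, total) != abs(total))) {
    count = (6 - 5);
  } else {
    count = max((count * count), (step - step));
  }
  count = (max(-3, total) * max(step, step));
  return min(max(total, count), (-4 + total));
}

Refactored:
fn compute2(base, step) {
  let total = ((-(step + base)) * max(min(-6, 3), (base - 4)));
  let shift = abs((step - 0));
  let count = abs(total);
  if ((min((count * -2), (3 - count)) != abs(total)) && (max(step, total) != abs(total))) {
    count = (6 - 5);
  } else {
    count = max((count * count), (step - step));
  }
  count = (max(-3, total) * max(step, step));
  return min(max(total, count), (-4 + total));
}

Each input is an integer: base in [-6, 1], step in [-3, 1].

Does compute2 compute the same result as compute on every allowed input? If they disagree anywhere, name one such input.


Equivalent. The edit looks behavioral (`(min((count * -2), (3 - count)) == abs(total))` became `(min((count * -2), (3 - count)) != abs(total))`), but over these ranges it never changes the outcome.
Sweeping the whole domain (40 inputs) finds no disagreement.
Spot check at base=-6, step=-1 — compute: total=-42, then count=42, then ((min((count * -2), (3 - count)) == abs(total)) && (max(step, total) != abs(total))) is false, then count=1764, then count=3, then returns -46. compute2: total=-42, then shift=1, then count=42, then ((min((count * -2), (3 - count)) != abs(total)) && (max(step, total) != abs(total))) is true, then count=1, then count=3, then returns -46. Both give -46.
verdict: equivalent


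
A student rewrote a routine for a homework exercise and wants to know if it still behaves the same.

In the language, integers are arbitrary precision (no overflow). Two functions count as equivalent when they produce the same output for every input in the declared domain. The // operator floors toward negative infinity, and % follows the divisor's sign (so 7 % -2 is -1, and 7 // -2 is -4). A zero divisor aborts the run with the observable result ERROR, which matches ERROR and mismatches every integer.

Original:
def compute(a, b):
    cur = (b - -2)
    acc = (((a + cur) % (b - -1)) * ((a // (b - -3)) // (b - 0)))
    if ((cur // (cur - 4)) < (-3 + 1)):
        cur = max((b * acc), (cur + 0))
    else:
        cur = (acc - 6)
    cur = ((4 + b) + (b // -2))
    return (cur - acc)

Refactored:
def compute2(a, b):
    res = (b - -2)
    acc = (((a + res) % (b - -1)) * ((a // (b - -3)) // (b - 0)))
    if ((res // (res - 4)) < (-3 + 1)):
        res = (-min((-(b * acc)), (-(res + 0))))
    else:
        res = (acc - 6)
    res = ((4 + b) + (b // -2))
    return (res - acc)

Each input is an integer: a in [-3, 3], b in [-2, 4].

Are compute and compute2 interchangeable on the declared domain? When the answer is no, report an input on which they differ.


Side by side, the visible changes include: min/max/abs usage differs; also local variable names differ.
One worked example (a=-1, b=3) — compute: cur = 5; acc = 0; ((cur // (cur - 4)) < (-3 + 1)) -> false; cur = -6; cur = 5; return 5; compute2: res = 5; acc = 0; ((res // (res - 4)) < (-3 + 1)) -> false; res = -6; res = 5; return 5; agreement on 5.
Checked all 49 inputs in the declared domain: the outputs agree on every one.
verdict: equivalent


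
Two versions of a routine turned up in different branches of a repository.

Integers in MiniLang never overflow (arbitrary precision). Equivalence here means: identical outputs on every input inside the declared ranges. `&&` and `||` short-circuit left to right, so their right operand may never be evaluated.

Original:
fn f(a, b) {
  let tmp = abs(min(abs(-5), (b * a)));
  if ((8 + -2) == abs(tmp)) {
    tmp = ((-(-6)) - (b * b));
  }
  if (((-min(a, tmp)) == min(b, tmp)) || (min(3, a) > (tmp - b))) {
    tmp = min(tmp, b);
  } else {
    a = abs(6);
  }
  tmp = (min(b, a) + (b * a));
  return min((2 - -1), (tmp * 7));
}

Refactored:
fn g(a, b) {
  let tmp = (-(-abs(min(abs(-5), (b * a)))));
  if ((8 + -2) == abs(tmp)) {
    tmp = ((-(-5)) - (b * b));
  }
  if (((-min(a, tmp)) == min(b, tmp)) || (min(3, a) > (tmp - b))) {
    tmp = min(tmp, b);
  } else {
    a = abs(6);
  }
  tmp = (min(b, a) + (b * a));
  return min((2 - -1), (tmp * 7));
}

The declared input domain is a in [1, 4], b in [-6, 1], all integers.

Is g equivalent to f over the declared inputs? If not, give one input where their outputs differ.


On input a=3, b=-2, f returns -56 while g returns -98.
verdict: not equivalent; witness: a=3, b=-2


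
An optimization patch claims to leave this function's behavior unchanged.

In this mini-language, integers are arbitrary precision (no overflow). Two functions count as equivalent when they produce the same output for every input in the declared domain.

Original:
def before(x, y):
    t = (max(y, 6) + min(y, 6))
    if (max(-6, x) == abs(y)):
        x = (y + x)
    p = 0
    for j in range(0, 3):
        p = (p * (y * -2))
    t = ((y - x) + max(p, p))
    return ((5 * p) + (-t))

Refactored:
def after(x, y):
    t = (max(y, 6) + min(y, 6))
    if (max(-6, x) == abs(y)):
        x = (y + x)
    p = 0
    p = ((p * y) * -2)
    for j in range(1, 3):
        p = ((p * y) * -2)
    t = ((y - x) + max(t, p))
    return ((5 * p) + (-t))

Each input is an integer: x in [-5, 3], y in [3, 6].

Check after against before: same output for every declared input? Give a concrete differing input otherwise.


Not equivalent: x=-5, y=3 separates them (-8 vs -17).
before: t=9, then (max(-6, x) == abs(y)) is false, then p=0, then (j=0), then p=0, then (j=1), then p=0, then (j=2), then p=0, then t=8, then returns -8
after: t=9, then (max(-6, x) == abs(y)) is false, then p=0, then p=0, then (j=1), then p=0, then (j=2), then p=0, then t=17, then returns -17
verdict: not equivalent; witness: x=-5, y=3


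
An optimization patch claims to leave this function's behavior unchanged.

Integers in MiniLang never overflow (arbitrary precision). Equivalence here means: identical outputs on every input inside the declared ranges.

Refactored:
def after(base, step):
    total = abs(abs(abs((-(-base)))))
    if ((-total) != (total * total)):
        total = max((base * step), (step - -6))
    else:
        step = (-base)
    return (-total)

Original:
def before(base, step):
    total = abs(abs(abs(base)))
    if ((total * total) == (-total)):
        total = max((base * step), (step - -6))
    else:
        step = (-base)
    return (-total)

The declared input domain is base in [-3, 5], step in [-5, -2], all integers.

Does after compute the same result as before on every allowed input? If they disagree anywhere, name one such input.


At base=-3, step=-5: before gives -3, after gives -15.
verdict: not equivalent; witness: base=-3, step=-5


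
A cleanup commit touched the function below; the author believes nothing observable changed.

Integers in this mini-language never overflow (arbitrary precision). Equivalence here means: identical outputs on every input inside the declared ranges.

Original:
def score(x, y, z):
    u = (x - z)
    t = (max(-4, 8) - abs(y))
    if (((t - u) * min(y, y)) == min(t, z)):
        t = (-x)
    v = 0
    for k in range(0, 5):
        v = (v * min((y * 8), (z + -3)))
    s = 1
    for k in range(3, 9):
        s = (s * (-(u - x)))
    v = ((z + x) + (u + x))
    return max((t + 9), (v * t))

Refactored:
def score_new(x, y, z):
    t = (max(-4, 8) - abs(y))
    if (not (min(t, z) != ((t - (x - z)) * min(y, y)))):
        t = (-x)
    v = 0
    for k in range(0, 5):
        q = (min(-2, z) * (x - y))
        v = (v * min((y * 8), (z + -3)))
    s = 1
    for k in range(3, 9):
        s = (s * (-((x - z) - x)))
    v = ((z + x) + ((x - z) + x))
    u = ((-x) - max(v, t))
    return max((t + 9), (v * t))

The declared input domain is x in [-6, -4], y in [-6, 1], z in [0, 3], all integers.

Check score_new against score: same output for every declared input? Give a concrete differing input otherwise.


Side by side, the visible changes include: min/max/abs usage differs; also constant usage differs; also local variable names differ; also comparison usage differs; also arithmetic usage differs; also statement counts differ; also boolean connective usage differs.
As a probe, take x=-6, y=-5, z=3: score runs u becomes -9; next t becomes 3; next (((t - u) * min(y, y)) == min(t, z)) evaluates to false; next v becomes 0; next at k=0:; next v becomes 0; next at k=1:; next v becomes 0; next at k=2:; next v becomes 0; next at k=3:; next v becomes 0; next at k=4:; next v becomes 0; next s becomes 1; next at k=3:; next s becomes 3; next at k=4:; next s becomes 9; next at k=5:; next s becomes 27; next at k=6:; next s becomes 81; next at k=7:; next s becomes 243; next at k=8:; next s becomes 729; next v becomes -18; next final value 12; score_new runs t becomes 3; next (not (min(t, z) != ((t - (x - z)) * min(y, y)))) evaluates to false; next v becomes 0; next at k=0:; next q becomes 2; next v becomes 0; next at k=1:; next q becomes 2; next v becomes 0; next at k=2:; next q becomes 2; next v becomes 0; next at k=3:; next q becomes 2; next v becomes 0; next at k=4:; next q becomes 2; next v becomes 0; next s becomes 1; next at k=3:; next s becomes 3; next at k=4:; next s becomes 9; next at k=5:; next s becomes 27; next at k=6:; next s becomes 81; next at k=7:; next s becomes 243; next at k=8:; next s becomes 729; next v becomes -18; next u becomes 3; next final value 12; both end at 12.
Across all 96 domain points the two functions coincide.
verdict: equivalent


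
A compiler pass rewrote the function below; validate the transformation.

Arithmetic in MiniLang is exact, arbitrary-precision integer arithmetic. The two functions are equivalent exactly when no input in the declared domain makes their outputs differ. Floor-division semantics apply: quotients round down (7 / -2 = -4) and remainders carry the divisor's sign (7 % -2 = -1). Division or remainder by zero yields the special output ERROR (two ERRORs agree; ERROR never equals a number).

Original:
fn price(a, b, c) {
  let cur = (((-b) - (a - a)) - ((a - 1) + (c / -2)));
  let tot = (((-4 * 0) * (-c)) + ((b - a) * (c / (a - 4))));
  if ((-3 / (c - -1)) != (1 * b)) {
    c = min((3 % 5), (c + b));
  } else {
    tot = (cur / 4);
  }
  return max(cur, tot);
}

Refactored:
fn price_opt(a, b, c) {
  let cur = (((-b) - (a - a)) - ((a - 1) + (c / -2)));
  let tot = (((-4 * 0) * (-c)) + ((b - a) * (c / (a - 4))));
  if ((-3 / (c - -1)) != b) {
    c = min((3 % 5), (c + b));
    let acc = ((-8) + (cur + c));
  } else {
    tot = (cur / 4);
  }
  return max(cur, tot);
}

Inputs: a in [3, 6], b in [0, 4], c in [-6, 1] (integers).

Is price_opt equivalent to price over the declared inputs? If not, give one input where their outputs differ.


Equivalent — the differences include constant usage differs; also local variable names differ; also arithmetic usage differs; also statement counts differ, yet no declared input distinguishes the two.
Spot check at a=6, b=0, c=-6 — price: cur = -8; tot = 18; ((-3 / (c - -1)) != (1 * b)) -> false; tot = -2; return -2. price_opt: cur = -8; tot = 18; ((-3 / (c - -1)) != b) -> false; tot = -2; return -2. Both give -2.
Every one of the 160 inputs gives matching results.
verdict: equivalent


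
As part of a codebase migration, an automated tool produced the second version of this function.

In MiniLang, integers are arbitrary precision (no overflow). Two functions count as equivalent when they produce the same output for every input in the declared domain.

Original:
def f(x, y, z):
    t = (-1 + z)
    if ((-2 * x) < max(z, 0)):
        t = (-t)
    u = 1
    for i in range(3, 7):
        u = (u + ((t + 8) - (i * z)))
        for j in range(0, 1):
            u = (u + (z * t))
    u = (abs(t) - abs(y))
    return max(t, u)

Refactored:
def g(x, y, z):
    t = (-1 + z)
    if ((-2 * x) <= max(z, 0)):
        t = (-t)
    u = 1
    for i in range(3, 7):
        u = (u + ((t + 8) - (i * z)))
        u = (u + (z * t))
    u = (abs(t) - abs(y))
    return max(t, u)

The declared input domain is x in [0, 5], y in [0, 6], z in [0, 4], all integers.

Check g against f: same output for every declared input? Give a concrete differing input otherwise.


There is a counterexample at x=0, y=1, z=0: 0 on one side, 1 on the other.
f: t=-1, then ((-2 * x) < max(z, 0)) is false, then u=1, then (i=3), then u=8, then (j=0), then u=8, then (i=4), then u=15, then (j=0), then u=15, then (i=5), then u=22, then (j=0), then u=22, then (i=6), then u=29, then (j=0), then u=29, then u=0, then returns 0
g: t=-1, then ((-2 * x) <= max(z, 0)) is true, then t=1, then u=1, then (i=3), then u=10, then u=10, then (i=4), then u=19, then u=19, then (i=5), then u=28, then u=28, then (i=6), then u=37, then u=37, then u=0, then returns 1
verdict: not equivalent; witness: x=0, y=1, z=0


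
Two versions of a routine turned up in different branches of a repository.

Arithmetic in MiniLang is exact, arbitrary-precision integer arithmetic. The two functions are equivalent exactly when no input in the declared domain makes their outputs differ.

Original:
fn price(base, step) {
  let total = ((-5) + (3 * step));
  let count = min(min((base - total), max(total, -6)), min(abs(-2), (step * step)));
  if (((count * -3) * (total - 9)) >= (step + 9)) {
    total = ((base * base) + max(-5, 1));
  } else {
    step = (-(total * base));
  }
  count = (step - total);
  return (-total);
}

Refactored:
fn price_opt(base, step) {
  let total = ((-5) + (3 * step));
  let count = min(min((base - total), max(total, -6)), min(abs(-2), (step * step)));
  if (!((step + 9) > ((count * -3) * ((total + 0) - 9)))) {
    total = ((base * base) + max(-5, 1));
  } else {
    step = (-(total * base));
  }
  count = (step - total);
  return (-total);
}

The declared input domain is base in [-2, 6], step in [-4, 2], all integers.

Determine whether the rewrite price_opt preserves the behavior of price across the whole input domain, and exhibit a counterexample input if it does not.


Although comparison usage differs, arithmetic usage differs, constant usage differs, boolean connective usage differs, 63/63 inputs agree.
verdict: equivalent


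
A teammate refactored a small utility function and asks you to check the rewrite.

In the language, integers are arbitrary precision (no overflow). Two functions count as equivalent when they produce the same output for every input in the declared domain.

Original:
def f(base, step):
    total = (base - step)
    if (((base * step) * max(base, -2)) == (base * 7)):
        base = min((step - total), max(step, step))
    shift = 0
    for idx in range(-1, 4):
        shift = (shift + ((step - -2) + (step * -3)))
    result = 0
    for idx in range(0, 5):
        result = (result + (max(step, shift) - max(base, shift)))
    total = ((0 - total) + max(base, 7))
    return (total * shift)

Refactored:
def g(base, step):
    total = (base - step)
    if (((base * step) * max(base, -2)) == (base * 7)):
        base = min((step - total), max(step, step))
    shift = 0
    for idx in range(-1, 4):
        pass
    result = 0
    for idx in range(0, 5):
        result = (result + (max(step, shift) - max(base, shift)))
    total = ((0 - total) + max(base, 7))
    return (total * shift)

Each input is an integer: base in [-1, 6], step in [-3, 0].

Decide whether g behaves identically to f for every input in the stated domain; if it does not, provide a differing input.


The rewrite breaks on base=-1, step=-3, where the results are 200 and 0.
f: total := 2 | (((base * step) * max(base, -2)) == (base * 7)): false | shift := 0 | iter idx=-1: | shift := 8 | iter idx=0: | shift := 16 | iter idx=1: | shift := 24 | iter idx=2: | shift := 32 | iter idx=3: | shift := 40 | result := 0 | iter idx=0: | result := 0 | iter idx=1: | result := 0 | iter idx=2: | result := 0 | iter idx=3: | result := 0 | iter idx=4: | result := 0 | total := 5 | result 200
g: total := 2 | (((base * step) * max(base, -2)) == (base * 7)): false | shift := 0 | iter idx=-1: | iter idx=0: | iter idx=1: | iter idx=2: | iter idx=3: | result := 0 | iter idx=0: | result := 0 | iter idx=1: | result := 0 | iter idx=2: | result := 0 | iter idx=3: | result := 0 | iter idx=4: | result := 0 | total := 5 | result 0
verdict: not equivalent; witness: base=-1, step=-3


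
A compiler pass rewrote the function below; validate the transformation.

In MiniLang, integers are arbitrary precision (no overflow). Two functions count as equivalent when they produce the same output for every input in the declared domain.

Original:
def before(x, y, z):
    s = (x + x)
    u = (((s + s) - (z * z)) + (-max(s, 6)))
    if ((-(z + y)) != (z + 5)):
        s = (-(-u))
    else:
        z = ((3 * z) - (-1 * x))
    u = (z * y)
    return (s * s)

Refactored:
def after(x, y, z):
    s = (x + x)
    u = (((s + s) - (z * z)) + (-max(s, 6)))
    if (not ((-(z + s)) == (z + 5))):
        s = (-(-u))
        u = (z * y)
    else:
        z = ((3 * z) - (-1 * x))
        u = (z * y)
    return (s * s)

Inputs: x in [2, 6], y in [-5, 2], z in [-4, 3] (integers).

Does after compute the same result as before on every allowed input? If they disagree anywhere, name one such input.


The rewrite breaks on x=2, y=-5, z=0, where the results are 16 and 4.
before: s=4, then u=2, then ((-(z + y)) != (z + 5)) is false, then z=2, then u=-10, then returns 16
after: s=4, then u=2, then (not ((-(z + s)) == (z + 5))) is true, then s=2, then u=0, then returns 4
verdict: not equivalent; witness: x=2, y=-5, z=0


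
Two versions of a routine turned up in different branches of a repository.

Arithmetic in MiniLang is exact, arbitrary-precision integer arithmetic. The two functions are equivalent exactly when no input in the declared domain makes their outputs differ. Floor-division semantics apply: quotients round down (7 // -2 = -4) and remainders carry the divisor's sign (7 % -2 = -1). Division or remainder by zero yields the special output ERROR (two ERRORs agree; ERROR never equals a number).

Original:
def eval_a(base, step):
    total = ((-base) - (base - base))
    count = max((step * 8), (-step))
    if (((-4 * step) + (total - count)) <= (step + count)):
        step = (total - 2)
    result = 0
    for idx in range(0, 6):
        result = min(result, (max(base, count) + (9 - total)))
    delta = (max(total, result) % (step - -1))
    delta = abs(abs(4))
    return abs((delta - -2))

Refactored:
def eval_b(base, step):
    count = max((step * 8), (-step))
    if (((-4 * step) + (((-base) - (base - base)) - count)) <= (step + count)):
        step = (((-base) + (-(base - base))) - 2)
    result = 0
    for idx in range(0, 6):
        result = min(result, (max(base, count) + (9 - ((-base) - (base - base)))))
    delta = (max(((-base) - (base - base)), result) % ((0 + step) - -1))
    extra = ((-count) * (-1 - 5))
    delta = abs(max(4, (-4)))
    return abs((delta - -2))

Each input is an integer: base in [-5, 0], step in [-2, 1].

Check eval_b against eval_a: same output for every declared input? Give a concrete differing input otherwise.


Equivalent — the differences include min/max/abs usage differs, plus arithmetic usage differs, plus local variable names differ, plus constant usage differs, yet no declared input distinguishes the two.
Tracing base=0, step=1: eval_a: total becomes 0; next count becomes 8; next (((-4 * step) + (total - count)) <= (step + count)) evaluates to true; next step becomes -2; next result becomes 0; next at idx=0:; next result becomes 0; next at idx=1:; next result becomes 0; next at idx=2:; next result becomes 0; next at idx=3:; next result becomes 0; next at idx=4:; next result becomes 0; next at idx=5:; next result becomes 0; next delta becomes 0; next delta becomes 4; next final value 6 | eval_b: count becomes 8; next (((-4 * step) + (((-base) - (base - base)) - count)) <= (step + count)) evaluates to true; next step becomes -2; next result becomes 0; next at idx=0:; next result becomes 0; next at idx=1:; next result becomes 0; next at idx=2:; next result becomes 0; next at idx=3:; next result becomes 0; next at idx=4:; next result becomes 0; next at idx=5:; next result becomes 0; next delta becomes 0; next extra becomes 48; next delta becomes 4; next final value 6 — matching result 6.
Across all 24 domain points the two functions coincide.
verdict: equivalent


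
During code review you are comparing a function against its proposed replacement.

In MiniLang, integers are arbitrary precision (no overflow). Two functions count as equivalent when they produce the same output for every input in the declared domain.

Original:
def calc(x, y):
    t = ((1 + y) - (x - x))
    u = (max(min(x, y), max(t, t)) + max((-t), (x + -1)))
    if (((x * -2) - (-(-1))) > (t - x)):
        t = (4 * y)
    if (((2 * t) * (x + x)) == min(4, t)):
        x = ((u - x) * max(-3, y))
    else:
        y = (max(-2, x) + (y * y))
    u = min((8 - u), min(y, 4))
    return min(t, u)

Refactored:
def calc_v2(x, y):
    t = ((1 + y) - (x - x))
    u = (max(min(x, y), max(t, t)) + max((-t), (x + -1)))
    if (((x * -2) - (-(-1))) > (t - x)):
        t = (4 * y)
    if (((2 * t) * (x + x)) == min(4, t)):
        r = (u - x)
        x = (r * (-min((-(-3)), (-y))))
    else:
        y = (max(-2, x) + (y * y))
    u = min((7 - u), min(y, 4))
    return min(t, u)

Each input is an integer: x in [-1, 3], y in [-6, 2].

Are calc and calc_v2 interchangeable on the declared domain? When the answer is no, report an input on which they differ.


x=3, y=2 yields 3 from calc but 2 from calc_v2.
verdict: not equivalent; witness: x=3, y=2


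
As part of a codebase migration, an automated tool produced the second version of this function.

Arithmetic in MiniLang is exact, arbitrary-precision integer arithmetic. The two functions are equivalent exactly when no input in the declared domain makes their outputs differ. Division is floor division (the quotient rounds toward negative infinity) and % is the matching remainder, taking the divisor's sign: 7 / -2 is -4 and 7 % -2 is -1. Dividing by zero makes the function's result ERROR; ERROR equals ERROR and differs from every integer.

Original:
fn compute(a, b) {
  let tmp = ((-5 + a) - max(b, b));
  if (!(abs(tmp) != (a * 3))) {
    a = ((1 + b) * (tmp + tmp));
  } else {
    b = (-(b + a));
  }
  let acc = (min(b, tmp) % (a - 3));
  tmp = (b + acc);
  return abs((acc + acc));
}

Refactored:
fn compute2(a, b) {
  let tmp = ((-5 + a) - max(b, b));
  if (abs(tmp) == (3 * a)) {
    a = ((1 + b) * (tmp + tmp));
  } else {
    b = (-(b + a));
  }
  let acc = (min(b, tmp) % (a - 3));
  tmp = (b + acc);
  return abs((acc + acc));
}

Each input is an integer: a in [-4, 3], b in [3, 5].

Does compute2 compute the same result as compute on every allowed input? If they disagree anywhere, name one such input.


Although comparison usage differs, and boolean connective usage differs, 24/24 inputs agree.
verdict: equivalent
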